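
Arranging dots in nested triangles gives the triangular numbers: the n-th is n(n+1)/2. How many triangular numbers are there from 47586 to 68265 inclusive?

The n-th triangular number is n(n+1)/2.
Smallest index with value ≥ 47586: n = 308 (giving 47586).
Largest index with value ≤ 68265: n = 369 (giving 68265).
Indices 308 through 369: 62 terms.

62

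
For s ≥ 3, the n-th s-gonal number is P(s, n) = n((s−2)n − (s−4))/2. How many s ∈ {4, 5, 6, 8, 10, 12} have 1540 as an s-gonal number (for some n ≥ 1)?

2

s = 4: P(4, 39) = 1521 and P(4, 40) = 1600; 1540 is not s-gonal.
s = 5: P(5, 32) = 1520 and P(5, 33) = 1617; 1540 is not s-gonal.
s = 6: P(6, 28) = 1540. ✓
s = 8: P(8, 22) = 1408 and P(8, 23) = 1541; 1540 is not s-gonal.
s = 10: P(10, 20) = 1540. ✓
s = 12: P(12, 17) = 1377 and P(12, 18) = 1548; 1540 is not s-gonal.
Hits: s ∈ {6, 10} → 2.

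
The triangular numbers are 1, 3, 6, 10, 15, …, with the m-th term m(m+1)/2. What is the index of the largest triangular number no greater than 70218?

Solve n(n+1)/2 ≤ 70218 for integer n.
n = 374 gives 70125 ≤ 70218, while n = 375 gives 70500 > 70218; so the answer is index 374.

374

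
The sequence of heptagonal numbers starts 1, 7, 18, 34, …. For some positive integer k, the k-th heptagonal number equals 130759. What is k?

Set n(5n−3)/2 = 130759, giving 5n² − 3n − 261518 = 0.
So n = (3 + 2287) / 10 = 2290/10 = 229.

229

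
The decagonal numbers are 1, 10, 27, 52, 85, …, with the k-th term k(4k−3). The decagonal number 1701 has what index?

21

Set n(4n−3) = 1701, giving 4n² − 3n − 1701 = 0.
The discriminant is 9 + 16·1701 = 27225, and √27225 = 165.
So n = (3 + 165) / 8 = 168/8 = 21.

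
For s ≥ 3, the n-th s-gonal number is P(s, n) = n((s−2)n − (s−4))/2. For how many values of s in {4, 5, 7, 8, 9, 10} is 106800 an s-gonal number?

s = 4: P(4, 326) = 106276 and P(4, 327) = 106929; 106800 is not s-gonal.
s = 5: P(5, 267) = 106800. ✓
s = 7: P(7, 206) = 105781 and P(7, 207) = 106812; 106800 is not s-gonal.
s = 8: P(8, 189) = 106785 and P(8, 190) = 107920; 106800 is not s-gonal.
s = 9: P(9, 175) = 106750 and P(9, 176) = 107976; 106800 is not s-gonal.
s = 10: P(10, 163) = 105787 and P(10, 164) = 107092; 106800 is not s-gonal.
Hits: s ∈ {5} → 1.

1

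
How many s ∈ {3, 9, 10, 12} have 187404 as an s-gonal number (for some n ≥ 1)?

s = 3: P(3, 611) = 186966 and P(3, 612) = 187578; 187404 is not s-gonal.
s = 9: P(9, 231) = 186186 and P(9, 232) = 187804; 187404 is not s-gonal.
s = 10: P(10, 216) = 185976 and P(10, 217) = 187705; 187404 is not s-gonal.
s = 12: P(12, 194) = 187404. ✓
Hits: s ∈ {12} → 1.

1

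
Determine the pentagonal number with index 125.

23375

The 125th pentagonal number is n(3n−1)/2 with n = 125.
125·(3·125 − 1)/2 = 125·374/2 = 125·187 = 23375.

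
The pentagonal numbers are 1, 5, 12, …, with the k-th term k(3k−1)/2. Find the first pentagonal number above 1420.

Solve n(3n−1)/2 > 1420 for integer n.
The largest n with value ≤ 1420 is 30 (since 1335 ≤ 1420 < 1426), so the first above is n = 31, value 1426.

1426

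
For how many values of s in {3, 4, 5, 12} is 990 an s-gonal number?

1

s = 3: P(3, 44) = 990. ✓
s = 4: P(4, 31) = 961 and P(4, 32) = 1024; 990 is not s-gonal.
s = 5: P(5, 25) = 925 and P(5, 26) = 1001; 990 is not s-gonal.
s = 12: P(12, 14) = 924 and P(12, 15) = 1065; 990 is not s-gonal.
Hits: s ∈ {3} → 1.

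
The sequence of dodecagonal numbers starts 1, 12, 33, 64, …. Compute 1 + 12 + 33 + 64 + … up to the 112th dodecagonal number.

2347688

Σ i(5i−4) = 5Σi² − 4Σi over i = 1..112.
Σi = 6328 and Σi² = 474600.
5·474600 − 4·6328 = 2347688.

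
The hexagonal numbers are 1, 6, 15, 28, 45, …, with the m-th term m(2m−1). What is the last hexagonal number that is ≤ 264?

231

Solve n(2n−1) ≤ 264 for integer n.
n = 11 gives 231 ≤ 264, while n = 12 gives 276 > 264; so the answer is 231.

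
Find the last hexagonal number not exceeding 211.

190

Solve n(2n−1) ≤ 211 for integer n.
n = 10 gives 190 ≤ 211, while n = 11 gives 231 > 211; so the answer is 190.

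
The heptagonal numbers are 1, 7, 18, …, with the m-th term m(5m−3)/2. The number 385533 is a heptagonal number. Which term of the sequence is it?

Set n(5n−3)/2 = 385533, giving 5n² − 3n − 771066 = 0.
The discriminant is 9 + 40·385533 = 15421329, and √15421329 = 3927.
So n = (3 + 3927) / 10 = 3930/10 = 393.

393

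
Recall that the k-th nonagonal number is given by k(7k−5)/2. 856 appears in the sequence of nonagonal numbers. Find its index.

16

Set n(7n−5)/2 = 856, giving 7n² − 5n − 1712 = 0.
So n = (5 + 219) / 14 = 224/14 = 16.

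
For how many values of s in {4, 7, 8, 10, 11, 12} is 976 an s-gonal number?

s = 4: P(4, 31) = 961 and P(4, 32) = 1024; 976 is not s-gonal.
s = 7: P(7, 20) = 970 and P(7, 21) = 1071; 976 is not s-gonal.
s = 8: P(8, 18) = 936 and P(8, 19) = 1045; 976 is not s-gonal.
s = 10: P(10, 16) = 976. ✓
s = 11: P(11, 15) = 960 and P(11, 16) = 1096; 976 is not s-gonal.
s = 12: P(12, 14) = 924 and P(12, 15) = 1065; 976 is not s-gonal.
Hits: s ∈ {10} → 1.

1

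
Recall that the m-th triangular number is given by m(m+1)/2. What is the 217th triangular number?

217·218/2 = 47306/2 = 23653.

23653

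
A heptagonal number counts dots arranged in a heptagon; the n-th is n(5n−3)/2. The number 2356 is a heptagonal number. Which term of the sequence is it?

31

Set n(5n−3)/2 = 2356, giving 5n² − 3n − 4712 = 0.
The discriminant is 9 + 40·2356 = 94249, and √94249 = 307.
So n = (3 + 307) / 10 = 310/10 = 31.
Check: 31·(5·31 − 3)/2 = 2356. ✓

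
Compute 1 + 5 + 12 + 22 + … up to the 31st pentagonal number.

15376

Σ i(3i−1)/2 = (3Σi² − Σi) / 2 over i = 1..31.
Σi = 496 and Σi² = 10416.
(3·10416 − 1·496) / 2 = 30752/2 = 15376.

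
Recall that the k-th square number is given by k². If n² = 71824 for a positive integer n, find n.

We need n² = 71824, so n = √71824 = 268.

268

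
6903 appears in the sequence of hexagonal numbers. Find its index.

59

Set n(2n−1) = 6903, giving 2n² − n − 6903 = 0.
So n = (1 + 235) / 4 = 236/4 = 59.
Check: 59·(2·59 − 1) = 6903. ✓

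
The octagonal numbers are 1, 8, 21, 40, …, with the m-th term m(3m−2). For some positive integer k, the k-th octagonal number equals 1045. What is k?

19

Set n(3n−2) = 1045, giving 3n² − 2n − 1045 = 0.
The discriminant is 4 + 12·1045 = 12544, and √12544 = 112.
So n = (2 + 112) / 6 = 114/6 = 19.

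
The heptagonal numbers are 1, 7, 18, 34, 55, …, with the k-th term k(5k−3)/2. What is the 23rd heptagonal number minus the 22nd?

111

Consecutive heptagonal numbers differ by 5n − 4: here 5·23 − 4 = 111.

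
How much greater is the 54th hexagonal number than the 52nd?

422

54·(2·54 − 1) = 5778 and 52·(2·52 − 1) = 5356.
Difference: 5778 − 5356 = 422.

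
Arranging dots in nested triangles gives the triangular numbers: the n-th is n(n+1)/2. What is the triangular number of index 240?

28920

240·241/2 = 57840/2 = 28920.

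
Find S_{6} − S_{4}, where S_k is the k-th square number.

6² = 36 and 4² = 16.
Difference: 36 − 16 = 20.

20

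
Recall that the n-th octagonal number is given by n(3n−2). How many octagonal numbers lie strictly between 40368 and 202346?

144

The n-th octagonal number is n(3n−2).
Smallest index with value > 40368: n = 117 (giving 40833).
Largest index with value < 202346: n = 260 (giving 202280).
Indices 117 through 260: 144 terms.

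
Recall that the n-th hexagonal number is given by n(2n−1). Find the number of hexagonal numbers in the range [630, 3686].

26

The n-th hexagonal number is n(2n−1).
Smallest index with value ≥ 630: n = 18 (giving 630).
Largest index with value ≤ 3686: n = 43 (giving 3655).
Indices 18 through 43: 26 terms.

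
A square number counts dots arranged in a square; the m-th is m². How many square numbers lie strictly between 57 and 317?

10

The n-th square number is n².
Smallest index with value > 57: n = 8 (giving 64).
Largest index with value < 317: n = 17 (giving 289).
Indices 8 through 17: 10 terms.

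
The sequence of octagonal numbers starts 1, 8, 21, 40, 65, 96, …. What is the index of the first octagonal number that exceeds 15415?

Solve n(3n−2) > 15415 for integer n.
The largest n with value ≤ 15415 is 72 (since 15408 ≤ 15415 < 15841), so the first above is n = 73, value 15841.

73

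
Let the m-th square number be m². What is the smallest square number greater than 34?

36

Solve n² > 34 for integer n.
The largest n with value ≤ 34 is 5 (since 25 ≤ 34 < 36), so the first above is n = 6, value 36.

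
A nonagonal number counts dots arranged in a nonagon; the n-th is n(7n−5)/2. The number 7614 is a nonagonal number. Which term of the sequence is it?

Set n(7n−5)/2 = 7614, giving 7n² − 5n − 15228 = 0.
The discriminant is 25 + 56·7614 = 426409, and √426409 = 653.
So n = (5 + 653) / 14 = 658/14 = 47.
Check: 47·(7·47 − 5)/2 = 7614. ✓

47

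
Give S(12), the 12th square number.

12² = 144.

144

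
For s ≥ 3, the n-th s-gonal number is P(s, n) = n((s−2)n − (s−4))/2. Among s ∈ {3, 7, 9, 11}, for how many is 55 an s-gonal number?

2

s = 3: P(3, 10) = 55. ✓
s = 7: P(7, 5) = 55. ✓
s = 9: P(9, 4) = 46 and P(9, 5) = 75; 55 is not s-gonal.
s = 11: P(11, 3) = 30 and P(11, 4) = 58; 55 is not s-gonal.
Hits: s ∈ {3, 7} → 2.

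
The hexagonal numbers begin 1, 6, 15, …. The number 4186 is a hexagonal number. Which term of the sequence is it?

46

Set n(2n−1) = 4186, giving 2n² − n − 4186 = 0.
So n = (1 + 183) / 4 = 184/4 = 46.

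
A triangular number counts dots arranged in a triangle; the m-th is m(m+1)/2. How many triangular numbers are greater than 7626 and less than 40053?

The n-th triangular number is n(n+1)/2.
Smallest index with value > 7626: n = 124 (giving 7750).
Largest index with value < 40053: n = 282 (giving 39903).
Indices 124 through 282: 159 terms.

159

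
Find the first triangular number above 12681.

12720

Solve n(n+1)/2 > 12681 for integer n.
The largest n with value ≤ 12681 is 158 (since 12561 ≤ 12681 < 12720), so the first above is n = 159, value 12720.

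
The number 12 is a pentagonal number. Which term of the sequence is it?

3

Set n(3n−1)/2 = 12, giving 3n² − n − 24 = 0.
So n = (1 + 17) / 6 = 18/6 = 3.
Check: 3·(3·3 − 1)/2 = 12. ✓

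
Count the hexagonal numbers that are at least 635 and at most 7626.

The n-th hexagonal number is n(2n−1).
Smallest index with value ≥ 635: n = 19 (giving 703).
Largest index with value ≤ 7626: n = 62 (giving 7626).
Indices 19 through 62: 44 terms.

44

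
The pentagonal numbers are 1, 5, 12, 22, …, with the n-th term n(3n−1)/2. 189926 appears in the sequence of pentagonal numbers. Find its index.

356

Set n(3n−1)/2 = 189926, giving 3n² − n − 379852 = 0.
So n = (1 + 2135) / 6 = 2136/6 = 356.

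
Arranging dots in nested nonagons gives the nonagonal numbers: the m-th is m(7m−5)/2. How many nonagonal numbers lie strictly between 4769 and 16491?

The n-th nonagonal number is n(7n−5)/2.
Smallest index with value > 4769: n = 38 (giving 4959).
Largest index with value < 16491: n = 68 (giving 16014).
Indices 38 through 68: 31 terms.

31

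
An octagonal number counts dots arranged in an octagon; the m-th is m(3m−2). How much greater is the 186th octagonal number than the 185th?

1111

Consecutive octagonal numbers differ by 6n − 5: here 6·186 − 5 = 1111.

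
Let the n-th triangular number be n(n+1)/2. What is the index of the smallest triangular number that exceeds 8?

Solve n(n+1)/2 > 8 for integer n.
The largest n with value ≤ 8 is 3 (since 6 ≤ 8 < 10), so the first above is n = 4, value 10.

4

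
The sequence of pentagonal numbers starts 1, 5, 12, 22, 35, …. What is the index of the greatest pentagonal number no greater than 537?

Solve n(3n−1)/2 ≤ 537 for integer n.
n = 19 gives 532 ≤ 537, while n = 20 gives 590 > 537; so the answer is index 19.

19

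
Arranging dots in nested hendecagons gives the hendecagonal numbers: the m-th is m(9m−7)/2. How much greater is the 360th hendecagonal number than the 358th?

6455

360·(9·360 − 7)/2 = 581940 and 358·(9·358 − 7)/2 = 575485.
Difference: 581940 − 575485 = 6455.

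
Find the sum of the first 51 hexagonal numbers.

89726

Σ i(2i−1) = 2Σi² − Σi over i = 1..51.
Σi = 1326 and Σi² = 45526.
2·45526 − 1·1326 = 89726.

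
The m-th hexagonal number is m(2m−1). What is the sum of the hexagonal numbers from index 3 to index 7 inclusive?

245

Σ i(2i−1) = 2Σi² − Σi over i = 3..7.
Σi = 28 − 3 = 25 and Σi² = 140 − 5 = 135.
2·135 − 1·25 = 245.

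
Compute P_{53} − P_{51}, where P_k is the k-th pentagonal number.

311

53·(3·53 − 1)/2 = 4187 and 51·(3·51 − 1)/2 = 3876.
Difference: 4187 − 3876 = 311.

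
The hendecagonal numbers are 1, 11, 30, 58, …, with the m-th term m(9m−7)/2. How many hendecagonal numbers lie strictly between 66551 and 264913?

The n-th hendecagonal number is n(9n−7)/2.
Smallest index with value > 66551: n = 123 (giving 67650).
Largest index with value < 264913: n = 243 (giving 264870).
Indices 123 through 243: 121 terms.

121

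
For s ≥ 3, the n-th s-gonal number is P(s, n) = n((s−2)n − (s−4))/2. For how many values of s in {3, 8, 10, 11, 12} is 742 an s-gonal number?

1

s = 3: P(3, 38) = 741 and P(3, 39) = 780; 742 is not s-gonal.
s = 8: P(8, 16) = 736 and P(8, 17) = 833; 742 is not s-gonal.
s = 10: P(10, 14) = 742. ✓
s = 11: P(11, 13) = 715 and P(11, 14) = 833; 742 is not s-gonal.
s = 12: P(12, 12) = 672 and P(12, 13) = 793; 742 is not s-gonal.
Hits: s ∈ {10} → 1.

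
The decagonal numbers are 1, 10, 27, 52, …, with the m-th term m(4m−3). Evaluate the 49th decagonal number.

9457

The 49th decagonal number is n(4n−3) with n = 49.
49·(4·49 − 3) = 49·193 = 9457.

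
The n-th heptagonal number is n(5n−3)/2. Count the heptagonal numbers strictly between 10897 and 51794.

The n-th heptagonal number is n(5n−3)/2.
Smallest index with value > 10897: n = 67 (giving 11122).
Largest index with value < 51794: n = 144 (giving 51624).
Indices 67 through 144: 78 terms.

78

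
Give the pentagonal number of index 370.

370·(3·370 − 1)/2 = 370·1109/2 = 205165.

205165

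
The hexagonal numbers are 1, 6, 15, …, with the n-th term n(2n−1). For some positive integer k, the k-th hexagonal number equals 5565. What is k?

Set n(2n−1) = 5565, giving 2n² − n − 5565 = 0.
So n = (1 + 211) / 4 = 212/4 = 53.
Check: 53·(2·53 − 1) = 5565. ✓

53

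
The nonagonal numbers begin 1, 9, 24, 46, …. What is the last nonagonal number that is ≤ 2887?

Solve n(7n−5)/2 ≤ 2887 for integer n.
n = 29 gives 2871 ≤ 2887, while n = 30 gives 3075 > 2887; so the answer is 2871.

2871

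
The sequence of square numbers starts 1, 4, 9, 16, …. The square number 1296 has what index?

36

We need n² = 1296, so n = √1296 = 36.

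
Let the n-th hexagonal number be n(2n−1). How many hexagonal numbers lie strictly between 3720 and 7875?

19

The n-th hexagonal number is n(2n−1).
Smallest index with value > 3720: n = 44 (giving 3828).
Largest index with value < 7875: n = 62 (giving 7626).
Indices 44 through 62: 19 terms.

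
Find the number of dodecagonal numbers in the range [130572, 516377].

The n-th dodecagonal number is n(5n−4).
Smallest index with value ≥ 130572: n = 162 (giving 130572).
Largest index with value ≤ 516377: n = 321 (giving 513921).
Indices 162 through 321: 160 terms.

160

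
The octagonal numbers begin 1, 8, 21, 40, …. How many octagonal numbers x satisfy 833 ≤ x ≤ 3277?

The n-th octagonal number is n(3n−2).
Smallest index with value ≥ 833: n = 17 (giving 833).
Largest index with value ≤ 3277: n = 33 (giving 3201).
Indices 17 through 33: 17 terms.

17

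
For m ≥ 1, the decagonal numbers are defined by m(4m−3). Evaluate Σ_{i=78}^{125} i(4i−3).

Σ i(4i−3) = 4Σi² − 3Σi over i = 78..125.
Σi = 7875 − 3003 = 4872 and Σi² = 658875 − 155155 = 503720.
4·503720 − 3·4872 = 2000264.

2000264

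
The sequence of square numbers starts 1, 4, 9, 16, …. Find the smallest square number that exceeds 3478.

3481

Solve n² > 3478 for integer n.
The largest n with value ≤ 3478 is 58 (since 3364 ≤ 3478 < 3481), so the first above is n = 59, value 3481.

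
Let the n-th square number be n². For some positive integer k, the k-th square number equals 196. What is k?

We need n² = 196, so n = √196 = 14.
Check: 14² = 196. ✓

14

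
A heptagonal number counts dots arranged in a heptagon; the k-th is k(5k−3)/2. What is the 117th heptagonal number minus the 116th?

581

Consecutive heptagonal numbers differ by 5n − 4: here 5·117 − 4 = 581.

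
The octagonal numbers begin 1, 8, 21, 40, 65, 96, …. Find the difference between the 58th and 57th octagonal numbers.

343

Consecutive octagonal numbers differ by 6n − 5: here 6·58 − 5 = 343.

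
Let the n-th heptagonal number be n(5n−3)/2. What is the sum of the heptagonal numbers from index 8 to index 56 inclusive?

Σ i(5i−3)/2 = (5Σi² − 3Σi) / 2 over i = 8..56.
Σi = 1596 − 28 = 1568 and Σi² = 60116 − 140 = 59976.
(5·59976 − 3·1568) / 2 = 295176/2 = 147588.

147588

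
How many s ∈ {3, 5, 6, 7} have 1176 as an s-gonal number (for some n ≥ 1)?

1

s = 3: P(3, 48) = 1176. ✓
s = 5: P(5, 28) = 1162 and P(5, 29) = 1247; 1176 is not s-gonal.
s = 6: P(6, 24) = 1128 and P(6, 25) = 1225; 1176 is not s-gonal.
s = 7: P(7, 21) = 1071 and P(7, 22) = 1177; 1176 is not s-gonal.
Hits: s ∈ {3} → 1.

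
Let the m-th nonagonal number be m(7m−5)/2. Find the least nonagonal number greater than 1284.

1350

Solve n(7n−5)/2 > 1284 for integer n.
The largest n with value ≤ 1284 is 19 (since 1216 ≤ 1284 < 1350), so the first above is n = 20, value 1350.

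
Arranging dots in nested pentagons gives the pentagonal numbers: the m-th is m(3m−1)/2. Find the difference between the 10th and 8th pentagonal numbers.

10·(3·10 − 1)/2 = 145 and 8·(3·8 − 1)/2 = 92.
Difference: 145 − 92 = 53.

53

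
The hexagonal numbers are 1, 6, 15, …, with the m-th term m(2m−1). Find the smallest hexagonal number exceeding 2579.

2701

Solve n(2n−1) > 2579 for integer n.
The largest n with value ≤ 2579 is 36 (since 2556 ≤ 2579 < 2701), so the first above is n = 37, value 2701.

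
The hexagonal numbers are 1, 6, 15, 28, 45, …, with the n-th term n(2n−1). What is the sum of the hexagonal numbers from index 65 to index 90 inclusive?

Σ i(2i−1) = 2Σi² − Σi over i = 65..90.
Σi = 4095 − 2080 = 2015 and Σi² = 247065 − 89440 = 157625.
2·157625 − 1·2015 = 313235.

313235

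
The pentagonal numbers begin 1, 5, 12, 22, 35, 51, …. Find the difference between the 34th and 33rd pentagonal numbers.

Consecutive pentagonal numbers differ by 3n − 2: here 3·34 − 2 = 100.

100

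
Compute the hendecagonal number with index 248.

275900

The 248th hendecagonal number is n(9n−7)/2 with n = 248.
248·(9·248 − 7)/2 = 248·2225/2 = 275900.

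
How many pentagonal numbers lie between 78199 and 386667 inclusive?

The n-th pentagonal number is n(3n−1)/2.
Smallest index with value ≥ 78199: n = 229 (giving 78547).
Largest index with value ≤ 386667: n = 507 (giving 385320).
Indices 229 through 507: 279 terms.

279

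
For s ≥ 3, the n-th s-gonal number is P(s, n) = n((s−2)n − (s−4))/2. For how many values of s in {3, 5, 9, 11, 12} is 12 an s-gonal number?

2

s = 3: P(3, 4) = 10 and P(3, 5) = 15; 12 is not s-gonal.
s = 5: P(5, 3) = 12. ✓
s = 9: P(9, 2) = 9 and P(9, 3) = 24; 12 is not s-gonal.
s = 11: P(11, 2) = 11 and P(11, 3) = 30; 12 is not s-gonal.
s = 12: P(12, 2) = 12. ✓
Hits: s ∈ {5, 12} → 2.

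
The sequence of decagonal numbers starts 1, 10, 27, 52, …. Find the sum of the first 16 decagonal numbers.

5576

Σ i(4i−3) = 4Σi² − 3Σi over i = 1..16.
Σi = 136 and Σi² = 1496.
4·1496 − 3·136 = 5576.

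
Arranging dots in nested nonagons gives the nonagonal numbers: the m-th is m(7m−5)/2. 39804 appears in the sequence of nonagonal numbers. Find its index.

107

Set n(7n−5)/2 = 39804, giving 7n² − 5n − 79608 = 0.
The discriminant is 25 + 56·39804 = 2229049, and √2229049 = 1493.
So n = (5 + 1493) / 14 = 1498/14 = 107.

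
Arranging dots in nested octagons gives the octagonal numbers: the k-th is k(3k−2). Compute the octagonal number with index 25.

25·(3·25 − 2) = 25·73 = 1825.

1825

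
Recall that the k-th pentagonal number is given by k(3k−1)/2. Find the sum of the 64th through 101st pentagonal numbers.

Σ i(3i−1)/2 = (3Σi² − Σi) / 2 over i = 64..101.
Σi = 5151 − 2016 = 3135 and Σi² = 348551 − 85344 = 263207.
(3·263207 − 1·3135) / 2 = 786486/2 = 393243.

393243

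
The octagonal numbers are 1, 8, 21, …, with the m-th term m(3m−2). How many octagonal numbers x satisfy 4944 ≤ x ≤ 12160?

24

The n-th octagonal number is n(3n−2).
Smallest index with value ≥ 4944: n = 41 (giving 4961).
Largest index with value ≤ 12160: n = 64 (giving 12160).
Indices 41 through 64: 24 terms.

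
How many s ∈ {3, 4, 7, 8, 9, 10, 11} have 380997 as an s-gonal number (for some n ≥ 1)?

s = 3: P(3, 872) = 380628 and P(3, 873) = 381501; 380997 is not s-gonal.
s = 4: P(4, 617) = 380689 and P(4, 618) = 381924; 380997 is not s-gonal.
s = 7: P(7, 390) = 379665 and P(7, 391) = 381616; 380997 is not s-gonal.
s = 8: P(8, 356) = 379496 and P(8, 357) = 381633; 380997 is not s-gonal.
s = 9: P(9, 330) = 380325 and P(9, 331) = 382636; 380997 is not s-gonal.
s = 10: P(10, 309) = 380997. ✓
s = 11: P(11, 291) = 380046 and P(11, 292) = 382666; 380997 is not s-gonal.
Hits: s ∈ {10} → 1.

1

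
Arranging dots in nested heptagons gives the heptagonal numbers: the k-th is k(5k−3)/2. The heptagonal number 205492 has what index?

Set n(5n−3)/2 = 205492, giving 5n² − 3n − 410984 = 0.
The discriminant is 9 + 40·205492 = 8219689, and √8219689 = 2867.
So n = (3 + 2867) / 10 = 2870/10 = 287.

287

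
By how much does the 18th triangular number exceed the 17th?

18

Consecutive triangular numbers differ by n: T_{18} − T_{17} = 18.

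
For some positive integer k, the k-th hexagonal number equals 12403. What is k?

79

Set n(2n−1) = 12403, giving 2n² − n − 12403 = 0.
So n = (1 + 315) / 4 = 316/4 = 79.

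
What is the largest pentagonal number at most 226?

Solve n(3n−1)/2 ≤ 226 for integer n.
n = 12 gives 210 ≤ 226, while n = 13 gives 247 > 226; so the answer is 210.

210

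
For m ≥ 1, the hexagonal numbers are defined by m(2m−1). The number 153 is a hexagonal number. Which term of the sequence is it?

Set n(2n−1) = 153, giving 2n² − n − 153 = 0.
The discriminant is 1 + 8·153 = 1225, and √1225 = 35.
So n = (1 + 35) / 4 = 36/4 = 9.

9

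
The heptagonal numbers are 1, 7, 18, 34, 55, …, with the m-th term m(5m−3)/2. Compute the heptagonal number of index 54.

54·(5·54 − 3)/2 = 54·267/2 = 7209.

7209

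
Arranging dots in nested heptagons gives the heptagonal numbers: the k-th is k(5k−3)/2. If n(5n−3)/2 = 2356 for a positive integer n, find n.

31

Set n(5n−3)/2 = 2356, giving 5n² − 3n − 4712 = 0.
The discriminant is 9 + 40·2356 = 94249, and √94249 = 307.
So n = (3 + 307) / 10 = 310/10 = 31.
Check: 31·(5·31 − 3)/2 = 2356. ✓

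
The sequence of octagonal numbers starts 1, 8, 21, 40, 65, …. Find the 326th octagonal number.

The 326th octagonal number is n(3n−2) with n = 326.
326·(3·326 − 2) = 326·976 = 318176.

318176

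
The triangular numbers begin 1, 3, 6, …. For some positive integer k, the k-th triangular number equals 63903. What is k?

357

Set n(n+1)/2 = 63903, giving n² + n − 127806 = 0.
The discriminant is 1 + 8·63903 = 511225, and √511225 = 715.
So n = (-1 + 715) / 2 = 714/2 = 357.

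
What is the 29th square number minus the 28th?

n² − (n−1)² = 2n − 1, so 29² − 28² = 2·29 − 1 = 57.

57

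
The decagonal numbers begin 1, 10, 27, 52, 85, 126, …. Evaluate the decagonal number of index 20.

The 20th decagonal number is n(4n−3) with n = 20.
20·(4·20 − 3) = 20·77 = 1540.

1540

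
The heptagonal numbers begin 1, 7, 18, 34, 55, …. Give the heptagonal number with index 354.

The 354th heptagonal number is n(5n−3)/2 with n = 354.
354·(5·354 − 3)/2 = 354·1767/2 = 312759.

312759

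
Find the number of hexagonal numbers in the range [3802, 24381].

The n-th hexagonal number is n(2n−1).
Smallest index with value ≥ 3802: n = 44 (giving 3828).
Largest index with value ≤ 24381: n = 110 (giving 24090).
Indices 44 through 110: 67 terms.

67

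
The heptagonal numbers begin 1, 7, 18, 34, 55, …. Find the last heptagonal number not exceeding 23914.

23863

Solve n(5n−3)/2 ≤ 23914 for integer n.
n = 98 gives 23863 ≤ 23914, while n = 99 gives 24354 > 23914; so the answer is 23863.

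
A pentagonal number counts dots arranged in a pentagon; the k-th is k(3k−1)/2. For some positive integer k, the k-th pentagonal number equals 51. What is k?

Set n(3n−1)/2 = 51, giving 3n² − n − 102 = 0.
The discriminant is 1 + 24·51 = 1225, and √1225 = 35.
So n = (1 + 35) / 6 = 36/6 = 6.

6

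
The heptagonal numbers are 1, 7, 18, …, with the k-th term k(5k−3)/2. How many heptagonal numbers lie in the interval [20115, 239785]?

221

The n-th heptagonal number is n(5n−3)/2.
Smallest index with value ≥ 20115: n = 90 (giving 20115).
Largest index with value ≤ 239785: n = 310 (giving 239785).
Indices 90 through 310: 221 terms.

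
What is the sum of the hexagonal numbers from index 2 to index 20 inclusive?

Σ i(2i−1) = 2Σi² − Σi over i = 2..20.
Σi = 210 − 1 = 209 and Σi² = 2870 − 1 = 2869.
2·2869 − 1·209 = 5529.

5529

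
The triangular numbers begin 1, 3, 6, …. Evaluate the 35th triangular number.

630

The 35th triangular number is n(n+1)/2 with n = 35.
35·36/2 = 1260/2 = 630.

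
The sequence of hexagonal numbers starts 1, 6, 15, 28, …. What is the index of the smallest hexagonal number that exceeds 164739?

288

Solve n(2n−1) > 164739 for integer n.
The largest n with value ≤ 164739 is 287 (since 164451 ≤ 164739 < 165600), so the first above is n = 288, value 165600.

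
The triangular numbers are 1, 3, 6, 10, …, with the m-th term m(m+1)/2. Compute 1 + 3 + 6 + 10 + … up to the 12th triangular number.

Σ i(i+1)/2 = (Σi² + Σi) / 2 over i = 1..12.
Σi = 78 and Σi² = 650.
(1·650 + 1·78) / 2 = 728/2 = 364.

364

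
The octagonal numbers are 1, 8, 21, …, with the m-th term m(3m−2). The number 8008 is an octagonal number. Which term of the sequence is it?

52

Set n(3n−2) = 8008, giving 3n² − 2n − 8008 = 0.
So n = (2 + 310) / 6 = 312/6 = 52.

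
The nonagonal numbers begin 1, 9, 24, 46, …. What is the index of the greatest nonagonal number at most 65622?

Solve n(7n−5)/2 ≤ 65622 for integer n.
n = 137 gives 65349 ≤ 65622, while n = 138 gives 66309 > 65622; so the answer is index 137.

137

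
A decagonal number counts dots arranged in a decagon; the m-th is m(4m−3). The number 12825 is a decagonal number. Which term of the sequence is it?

Set n(4n−3) = 12825, giving 4n² − 3n − 12825 = 0.
The discriminant is 9 + 16·12825 = 205209, and √205209 = 453.
So n = (3 + 453) / 8 = 456/8 = 57.
Check: 57·(4·57 − 3) = 12825. ✓

57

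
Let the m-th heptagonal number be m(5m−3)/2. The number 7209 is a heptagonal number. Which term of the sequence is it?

54

Set n(5n−3)/2 = 7209, giving 5n² − 3n − 14418 = 0.
The discriminant is 9 + 40·7209 = 288369, and √288369 = 537.
So n = (3 + 537) / 10 = 540/10 = 54.
Check: 54·(5·54 − 3)/2 = 7209. ✓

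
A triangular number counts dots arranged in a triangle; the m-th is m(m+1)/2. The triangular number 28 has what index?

7

Set n(n+1)/2 = 28, giving n² + n − 56 = 0.
The discriminant is 1 + 8·28 = 225, and √225 = 15.
So n = (-1 + 15) / 2 = 14/2 = 7.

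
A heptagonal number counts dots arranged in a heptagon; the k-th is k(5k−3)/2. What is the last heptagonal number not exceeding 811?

Solve n(5n−3)/2 ≤ 811 for integer n.
n = 18 gives 783 ≤ 811, while n = 19 gives 874 > 811; so the answer is 783.

783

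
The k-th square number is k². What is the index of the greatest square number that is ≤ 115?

10

Solve n² ≤ 115 for integer n.
n = 10 gives 100 ≤ 115, while n = 11 gives 121 > 115; so the answer is index 10.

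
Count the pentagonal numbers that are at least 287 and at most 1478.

The n-th pentagonal number is n(3n−1)/2.
Smallest index with value ≥ 287: n = 14 (giving 287).
Largest index with value ≤ 1478: n = 31 (giving 1426).
Indices 14 through 31: 18 terms.

18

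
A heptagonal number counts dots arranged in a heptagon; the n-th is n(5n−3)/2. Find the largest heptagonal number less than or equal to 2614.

Solve n(5n−3)/2 ≤ 2614 for integer n.
n = 32 gives 2512 ≤ 2614, while n = 33 gives 2673 > 2614; so the answer is 2512.

2512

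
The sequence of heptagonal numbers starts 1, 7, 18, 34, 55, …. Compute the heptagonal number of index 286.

The 286th heptagonal number is n(5n−3)/2 with n = 286.
286·(5·286 − 3)/2 = 286·1427/2 = 204061.

204061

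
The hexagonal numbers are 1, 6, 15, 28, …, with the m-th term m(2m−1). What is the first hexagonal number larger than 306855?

Solve n(2n−1) > 306855 for integer n.
The largest n with value ≤ 306855 is 391 (since 305371 ≤ 306855 < 306936), so the first above is n = 392, value 306936.

306936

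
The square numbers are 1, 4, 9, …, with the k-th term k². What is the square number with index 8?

The 8th square number is n² with n = 8.
8² = 64.

64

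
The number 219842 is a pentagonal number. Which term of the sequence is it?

Set n(3n−1)/2 = 219842, giving 3n² − n − 439684 = 0.
The discriminant is 1 + 24·219842 = 5276209, and √5276209 = 2297.
So n = (1 + 2297) / 6 = 2298/6 = 383.
Check: 383·(3·383 − 1)/2 = 219842. ✓

383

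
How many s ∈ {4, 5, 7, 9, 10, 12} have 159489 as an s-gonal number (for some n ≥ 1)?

1

s = 4: P(4, 399) = 159201 and P(4, 400) = 160000; 159489 is not s-gonal.
s = 5: P(5, 326) = 159251 and P(5, 327) = 160230; 159489 is not s-gonal.
s = 7: P(7, 252) = 158382 and P(7, 253) = 159643; 159489 is not s-gonal.
s = 9: P(9, 213) = 158259 and P(9, 214) = 159751; 159489 is not s-gonal.
s = 10: P(10, 200) = 159400 and P(10, 201) = 161001; 159489 is not s-gonal.
s = 12: P(12, 179) = 159489. ✓
Hits: s ∈ {12} → 1.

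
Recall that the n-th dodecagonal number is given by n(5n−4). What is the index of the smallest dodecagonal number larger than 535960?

328

Solve n(5n−4) > 535960 for integer n.
The largest n with value ≤ 535960 is 327 (since 533337 ≤ 535960 < 536608), so the first above is n = 328, value 536608.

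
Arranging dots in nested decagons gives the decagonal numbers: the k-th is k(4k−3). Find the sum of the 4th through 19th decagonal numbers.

Σ i(4i−3) = 4Σi² − 3Σi over i = 4..19.
Σi = 190 − 6 = 184 and Σi² = 2470 − 14 = 2456.
4·2456 − 3·184 = 9272.

9272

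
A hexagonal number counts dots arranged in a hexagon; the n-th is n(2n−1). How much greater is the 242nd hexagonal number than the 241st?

Consecutive hexagonal numbers differ by 4n − 3: here 4·242 − 3 = 965.

965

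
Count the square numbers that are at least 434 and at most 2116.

The n-th square number is n².
Smallest index with value ≥ 434: n = 21 (giving 441).
Largest index with value ≤ 2116: n = 46 (giving 2116).
Indices 21 through 46: 26 terms.

26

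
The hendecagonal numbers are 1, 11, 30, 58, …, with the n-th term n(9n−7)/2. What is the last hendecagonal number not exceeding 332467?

331976

Solve n(9n−7)/2 ≤ 332467 for integer n.
n = 272 gives 331976 ≤ 332467, while n = 273 gives 334425 > 332467; so the answer is 331976.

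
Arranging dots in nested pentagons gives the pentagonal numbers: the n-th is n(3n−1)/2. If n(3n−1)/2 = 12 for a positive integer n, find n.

Set n(3n−1)/2 = 12, giving 3n² − n − 24 = 0.
The discriminant is 1 + 24·12 = 289, and √289 = 17.
So n = (1 + 17) / 6 = 18/6 = 3.

3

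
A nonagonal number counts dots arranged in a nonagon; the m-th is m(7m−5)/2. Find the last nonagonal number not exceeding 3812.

Solve n(7n−5)/2 ≤ 3812 for integer n.
n = 33 gives 3729 ≤ 3812, while n = 34 gives 3961 > 3812; so the answer is 3729.

3729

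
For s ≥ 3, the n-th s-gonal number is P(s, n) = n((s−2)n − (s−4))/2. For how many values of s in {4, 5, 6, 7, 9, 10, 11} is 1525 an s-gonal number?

1

s = 4: P(4, 39) = 1521 and P(4, 40) = 1600; 1525 is not s-gonal.
s = 5: P(5, 32) = 1520 and P(5, 33) = 1617; 1525 is not s-gonal.
s = 6: P(6, 27) = 1431 and P(6, 28) = 1540; 1525 is not s-gonal.
s = 7: P(7, 25) = 1525. ✓
s = 9: P(9, 21) = 1491 and P(9, 22) = 1639; 1525 is not s-gonal.
s = 10: P(10, 19) = 1387 and P(10, 20) = 1540; 1525 is not s-gonal.
s = 11: P(11, 18) = 1395 and P(11, 19) = 1558; 1525 is not s-gonal.
Hits: s ∈ {7} → 1.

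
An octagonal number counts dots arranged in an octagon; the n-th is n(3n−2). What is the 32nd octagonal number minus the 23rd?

32·(3·32 − 2) = 3008 and 23·(3·23 − 2) = 1541.
Difference: 3008 − 1541 = 1467.

1467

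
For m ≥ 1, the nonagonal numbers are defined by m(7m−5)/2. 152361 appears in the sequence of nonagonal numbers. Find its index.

Set n(7n−5)/2 = 152361, giving 7n² − 5n − 304722 = 0.
The discriminant is 25 + 56·152361 = 8532241, and √8532241 = 2921.
So n = (5 + 2921) / 14 = 2926/14 = 209.

209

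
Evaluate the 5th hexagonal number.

5·(2·5 − 1) = 5·9 = 45.

45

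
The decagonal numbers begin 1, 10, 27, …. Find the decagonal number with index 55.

11935

55·(4·55 − 3) = 55·217 = 11935.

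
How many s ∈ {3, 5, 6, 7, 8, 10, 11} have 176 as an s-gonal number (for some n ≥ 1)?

s = 3: P(3, 18) = 171 and P(3, 19) = 190; 176 is not s-gonal.
s = 5: P(5, 11) = 176. ✓
s = 6: P(6, 9) = 153 and P(6, 10) = 190; 176 is not s-gonal.
s = 7: P(7, 8) = 148 and P(7, 9) = 189; 176 is not s-gonal.
s = 8: P(8, 8) = 176. ✓
s = 10: P(10, 7) = 175 and P(10, 8) = 232; 176 is not s-gonal.
s = 11: P(11, 6) = 141 and P(11, 7) = 196; 176 is not s-gonal.
Hits: s ∈ {5, 8} → 2.

2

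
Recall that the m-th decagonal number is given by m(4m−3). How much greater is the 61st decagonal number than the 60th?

Consecutive decagonal numbers differ by 8n − 7: here 8·61 − 7 = 481.

481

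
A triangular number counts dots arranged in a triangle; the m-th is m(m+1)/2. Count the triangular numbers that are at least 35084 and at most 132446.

The n-th triangular number is n(n+1)/2.
Smallest index with value ≥ 35084: n = 265 (giving 35245).
Largest index with value ≤ 132446: n = 514 (giving 132355).
Indices 265 through 514: 250 terms.

250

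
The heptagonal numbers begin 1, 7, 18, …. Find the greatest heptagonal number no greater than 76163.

Solve n(5n−3)/2 ≤ 76163 for integer n.
n = 174 gives 75429 ≤ 76163, while n = 175 gives 76300 > 76163; so the answer is 75429.

75429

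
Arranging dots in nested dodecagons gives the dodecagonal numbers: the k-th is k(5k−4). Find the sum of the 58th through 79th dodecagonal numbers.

514547

Σ i(5i−4) = 5Σi² − 4Σi over i = 58..79.
Σi = 3160 − 1653 = 1507 and Σi² = 167480 − 63365 = 104115.
5·104115 − 4·1507 = 514547.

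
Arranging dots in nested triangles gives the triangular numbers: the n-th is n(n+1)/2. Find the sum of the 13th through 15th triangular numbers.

Σ i(i+1)/2 = (Σi² + Σi) / 2 over i = 13..15.
Σi = 120 − 78 = 42 and Σi² = 1240 − 650 = 590.
(1·590 + 1·42) / 2 = 632/2 = 316.

316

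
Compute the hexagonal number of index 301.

The 301st hexagonal number is n(2n−1) with n = 301.
301·(2·301 − 1) = 301·601 = 180901.

180901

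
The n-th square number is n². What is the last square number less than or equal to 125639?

125316

Solve n² ≤ 125639 for integer n.
n = 354 gives 125316 ≤ 125639, while n = 355 gives 126025 > 125639; so the answer is 125316.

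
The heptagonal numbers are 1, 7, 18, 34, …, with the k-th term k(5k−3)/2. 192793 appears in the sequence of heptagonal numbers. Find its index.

278

Set n(5n−3)/2 = 192793, giving 5n² − 3n − 385586 = 0.
The discriminant is 9 + 40·192793 = 7711729, and √7711729 = 2777.
So n = (3 + 2777) / 10 = 2780/10 = 278.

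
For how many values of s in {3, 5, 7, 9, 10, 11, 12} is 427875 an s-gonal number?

1

s = 3: P(3, 924) = 427350 and P(3, 925) = 428275; 427875 is not s-gonal.
s = 5: P(5, 534) = 427467 and P(5, 535) = 429070; 427875 is not s-gonal.
s = 7: P(7, 414) = 427869 and P(7, 415) = 429940; 427875 is not s-gonal.
s = 9: P(9, 350) = 427875. ✓
s = 10: P(10, 327) = 426735 and P(10, 328) = 429352; 427875 is not s-gonal.
s = 11: P(11, 308) = 425810 and P(11, 309) = 428583; 427875 is not s-gonal.
s = 12: P(12, 292) = 425152 and P(12, 293) = 428073; 427875 is not s-gonal.
Hits: s ∈ {9} → 1.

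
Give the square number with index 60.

60² = 3600.

3600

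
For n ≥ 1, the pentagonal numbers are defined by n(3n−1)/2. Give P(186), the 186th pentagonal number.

186·(3·186 − 1)/2 = 186·557/2 = 51801.

51801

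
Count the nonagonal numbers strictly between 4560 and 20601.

41

The n-th nonagonal number is n(7n−5)/2.
Smallest index with value > 4560: n = 37 (giving 4699).
Largest index with value < 20601: n = 77 (giving 20559).
Indices 37 through 77: 41 terms.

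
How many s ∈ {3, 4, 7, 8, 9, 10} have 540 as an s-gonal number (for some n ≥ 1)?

s = 3: P(3, 32) = 528 and P(3, 33) = 561; 540 is not s-gonal.
s = 4: P(4, 23) = 529 and P(4, 24) = 576; 540 is not s-gonal.
s = 7: P(7, 15) = 540. ✓
s = 8: P(8, 13) = 481 and P(8, 14) = 560; 540 is not s-gonal.
s = 9: P(9, 12) = 474 and P(9, 13) = 559; 540 is not s-gonal.
s = 10: P(10, 12) = 540. ✓
Hits: s ∈ {7, 10} → 2.

2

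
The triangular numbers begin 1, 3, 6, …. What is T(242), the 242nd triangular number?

29403

The 242nd triangular number is n(n+1)/2 with n = 242.
242·243/2 = 58806/2 = 29403.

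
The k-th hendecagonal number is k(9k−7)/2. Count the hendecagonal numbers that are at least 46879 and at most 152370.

82

The n-th hendecagonal number is n(9n−7)/2.
Smallest index with value ≥ 46879: n = 103 (giving 47380).
Largest index with value ≤ 152370: n = 184 (giving 151708).
Indices 103 through 184: 82 terms.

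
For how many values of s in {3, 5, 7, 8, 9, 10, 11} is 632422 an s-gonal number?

1

s = 3: P(3, 1124) = 632250 and P(3, 1125) = 633375; 632422 is not s-gonal.
s = 5: P(5, 649) = 631477 and P(5, 650) = 633425; 632422 is not s-gonal.
s = 7: P(7, 503) = 631768 and P(7, 504) = 634284; 632422 is not s-gonal.
s = 8: P(8, 459) = 631125 and P(8, 460) = 633880; 632422 is not s-gonal.
s = 9: P(9, 425) = 631125 and P(9, 426) = 634101; 632422 is not s-gonal.
s = 10: P(10, 398) = 632422. ✓
s = 11: P(11, 375) = 631500 and P(11, 376) = 634876; 632422 is not s-gonal.
Hits: s ∈ {10} → 1.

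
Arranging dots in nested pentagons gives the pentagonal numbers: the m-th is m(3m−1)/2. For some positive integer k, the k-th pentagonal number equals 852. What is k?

Set n(3n−1)/2 = 852, giving 3n² − n − 1704 = 0.
The discriminant is 1 + 24·852 = 20449, and √20449 = 143.
So n = (1 + 143) / 6 = 144/6 = 24.
Check: 24·(3·24 − 1)/2 = 852. ✓

24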